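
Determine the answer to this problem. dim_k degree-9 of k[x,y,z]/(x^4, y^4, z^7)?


Need i<4, j<4, k<7 with i+j+k=9.
For each i, j ranges over max(0,9-i-6)..min(3,9-i):
  i=0: j in [3,3] -> 1
  i=1: j in [2,3] -> 2
  i=2: j in [1,3] -> 3
  i=3: j in [0,3] -> 4
H(9) = 1+2+3+4 = 10


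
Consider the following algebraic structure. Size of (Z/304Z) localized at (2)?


2-primary part: 304=2^4*19
Size=2^4=16


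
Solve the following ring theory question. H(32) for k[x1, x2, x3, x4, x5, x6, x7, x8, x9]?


C(d+n-1,n-1)=C(40,8)=76904685


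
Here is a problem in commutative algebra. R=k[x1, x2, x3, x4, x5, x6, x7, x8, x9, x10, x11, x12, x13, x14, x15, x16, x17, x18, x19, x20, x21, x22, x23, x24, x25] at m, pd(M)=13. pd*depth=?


pd+depth=25
depth=25-13=12
pd*depth=13*12=156


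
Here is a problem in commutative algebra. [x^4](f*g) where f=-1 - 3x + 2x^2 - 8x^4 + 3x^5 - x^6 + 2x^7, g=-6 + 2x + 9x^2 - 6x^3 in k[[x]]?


[x^4] = sum a_i*b_j, i+j=4
  -3*-6=18
  2*9=18
  -8*-6=48
Sum=84


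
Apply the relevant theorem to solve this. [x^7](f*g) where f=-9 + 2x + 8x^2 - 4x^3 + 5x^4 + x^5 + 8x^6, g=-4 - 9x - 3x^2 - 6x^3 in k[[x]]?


[x^7] = sum a_i*b_j, i+j=7
  5*-6=-30
  1*-3=-3
  8*-9=-72
Sum=-105


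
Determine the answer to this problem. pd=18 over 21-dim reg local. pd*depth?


pd+depth=21
depth=21-18=3
pd*depth=18*3=54


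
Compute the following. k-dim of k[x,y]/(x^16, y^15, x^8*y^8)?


k[x,y]/I, I = (x^16, y^15, x^8*y^8)
Rect: 16x15=240. Corner: (16-8)x(15-8)=56.
dim = 240-56 = 184


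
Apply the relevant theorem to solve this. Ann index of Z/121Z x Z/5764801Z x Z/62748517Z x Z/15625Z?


Exponent = lcm of the cyclic orders; pairwise coprime => product.
11^2*7^8*13^7*5^6=121*5764801*62748517*15625=683900911555689953125


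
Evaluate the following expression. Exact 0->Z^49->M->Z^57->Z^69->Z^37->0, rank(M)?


Alt sum=0:
(-1)^0*49 + (-1)^1*? + (-1)^2*57 + (-1)^3*69 + (-1)^4*37=0
rank(M)=74


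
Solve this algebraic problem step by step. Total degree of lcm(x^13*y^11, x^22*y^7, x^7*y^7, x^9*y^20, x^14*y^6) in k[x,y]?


lcm = componentwise max:
x: max(13,22,7,9,14)=22
y: max(11,7,7,20,6)=20
Total=22+20=42


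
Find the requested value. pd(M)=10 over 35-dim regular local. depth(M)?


pd+depth=depth(R)=35
depth=35-10=25


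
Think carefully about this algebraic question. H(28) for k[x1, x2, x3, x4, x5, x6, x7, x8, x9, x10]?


C(d+n-1,n-1)=C(37,9)=124403620


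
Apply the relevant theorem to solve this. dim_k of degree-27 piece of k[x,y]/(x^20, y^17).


k[x,y], I = (x^20, y^17), d = 27
Need i < 20 and d-i < 17.
Range: 11 <= i <= 19.
H(27) = 9


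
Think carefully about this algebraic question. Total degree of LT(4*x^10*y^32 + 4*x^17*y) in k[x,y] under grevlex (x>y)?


LT: 4*x^10*y^32
deg_x=10, deg_y=32
Total=10+32=42


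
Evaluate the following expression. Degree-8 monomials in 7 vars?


C(d+n-1,n-1)=C(14,6)=3003


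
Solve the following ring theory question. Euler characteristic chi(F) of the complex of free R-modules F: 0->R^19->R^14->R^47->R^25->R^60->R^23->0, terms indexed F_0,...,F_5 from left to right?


chi = sum (-1)^i * rank:
(-1)^0*19=19
(-1)^1*14=-14
(-1)^2*47=47
(-1)^3*25=-25
(-1)^4*60=60
(-1)^5*23=-23
chi=64


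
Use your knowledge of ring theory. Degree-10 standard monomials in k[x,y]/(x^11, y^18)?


k[x,y], I = (x^11, y^18), d = 10
Need i < 11 and d-i < 18.
Range: 0 <= i <= 10.
H(10) = 11


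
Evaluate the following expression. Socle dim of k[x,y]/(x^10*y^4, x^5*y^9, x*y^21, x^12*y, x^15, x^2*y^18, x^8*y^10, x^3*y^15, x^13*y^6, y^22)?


Socle = ann(m) = span of standard monomials u with x*u, y*u in I (staircase corners).
Redundant generators: x^13*y^6, x^8*y^10
Minimal generators: x^15, x^12*y, x^10*y^4, x^5*y^9, x^3*y^15, x^2*y^18, x*y^21, y^22
Corners: y^21, xy^20, x^2y^17, x^4y^14, x^9y^8, x^11y^3, x^14
Socle dim=7


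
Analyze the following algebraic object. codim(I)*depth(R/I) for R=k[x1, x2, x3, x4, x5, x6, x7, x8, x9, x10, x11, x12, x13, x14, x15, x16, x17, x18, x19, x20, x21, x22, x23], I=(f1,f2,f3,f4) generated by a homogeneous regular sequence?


codim=4, depth=dim(R/I)=23-4=19
Product=4*19=76


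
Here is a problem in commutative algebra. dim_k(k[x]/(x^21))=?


Basis: 1,x,...,x^20
dim=21


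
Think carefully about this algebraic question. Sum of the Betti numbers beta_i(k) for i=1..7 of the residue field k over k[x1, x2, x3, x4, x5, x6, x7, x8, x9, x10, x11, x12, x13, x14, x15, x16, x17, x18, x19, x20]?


Koszul resolution: beta_i(k)=C(n,i), n=20
C(20,1)=20, C(20,2)=190, C(20,3)=1140, C(20,4)=4845, C(20,5)=15504, C(20,6)=38760, C(20,7)=77520
Sum=137979


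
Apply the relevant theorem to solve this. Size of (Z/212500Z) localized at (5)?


5-primary part: 212500=5^5*68
Size=5^5=3125


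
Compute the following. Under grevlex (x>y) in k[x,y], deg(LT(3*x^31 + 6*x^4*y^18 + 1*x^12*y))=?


LT: 3*x^31
deg_x=31, deg_y=0
Total=31+0=31


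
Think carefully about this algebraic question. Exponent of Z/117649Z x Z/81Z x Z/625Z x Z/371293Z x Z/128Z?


Exponent = lcm of the cyclic orders; pairwise coprime => product.
7^6*3^4*5^4*13^5*2^7=117649*81*625*371293*128=283060981017360000


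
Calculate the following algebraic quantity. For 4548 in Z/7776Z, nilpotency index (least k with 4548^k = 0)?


4548^k mod 7776:
k=1: 4548
k=2: 144
k=3: 1728
k=4: 5184
k=5: 0
First zero at k = 5


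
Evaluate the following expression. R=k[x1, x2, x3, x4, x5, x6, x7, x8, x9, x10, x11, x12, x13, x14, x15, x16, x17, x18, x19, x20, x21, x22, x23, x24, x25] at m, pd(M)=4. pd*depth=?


pd+depth=25
depth=25-4=21
pd*depth=4*21=84


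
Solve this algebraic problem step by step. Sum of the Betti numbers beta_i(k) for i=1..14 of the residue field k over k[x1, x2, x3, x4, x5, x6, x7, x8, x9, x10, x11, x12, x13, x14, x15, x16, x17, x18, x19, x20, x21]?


Koszul resolution: beta_i(k)=C(n,i), n=21
C(21,1)=21, C(21,2)=210, C(21,3)=1330, C(21,4)=5985, C(21,5)=20349, C(21,6)=54264, C(21,7)=116280, C(21,8)=203490, C(21,9)=293930, C(21,10)=352716, C(21,11)=352716, C(21,12)=293930, C(21,13)=203490, C(21,14)=116280
Sum=2014991


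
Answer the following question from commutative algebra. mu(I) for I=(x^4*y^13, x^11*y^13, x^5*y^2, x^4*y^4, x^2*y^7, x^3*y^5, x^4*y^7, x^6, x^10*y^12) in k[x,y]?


Remove redundant (divisible by others).
x^4*y^13 redundant.
x^4*y^7 redundant.
x^11*y^13 redundant.
x^10*y^12 redundant.
Min: x^6, x^5*y^2, x^4*y^4, x^3*y^5, x^2*y^7
Count=5


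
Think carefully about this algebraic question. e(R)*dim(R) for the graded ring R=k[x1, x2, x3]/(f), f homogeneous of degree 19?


e(R)=deg(f)=19, dim(R)=3-1=2
e*dim=19*2=38


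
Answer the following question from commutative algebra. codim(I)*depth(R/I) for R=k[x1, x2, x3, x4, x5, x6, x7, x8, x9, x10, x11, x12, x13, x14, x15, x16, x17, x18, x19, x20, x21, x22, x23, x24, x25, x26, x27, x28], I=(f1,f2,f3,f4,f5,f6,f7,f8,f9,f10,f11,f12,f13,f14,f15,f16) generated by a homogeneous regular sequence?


codim=16, depth=dim(R/I)=28-16=12
Product=16*12=192


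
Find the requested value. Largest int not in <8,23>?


gcd(8,23)=1 => F=ab-a-b=8*23-8-23=184-31=153


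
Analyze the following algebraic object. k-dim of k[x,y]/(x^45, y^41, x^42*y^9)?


k[x,y]/I, I = (x^45, y^41, x^42*y^9)
Rect: 45x41=1845. Corner: (45-42)x(41-9)=96.
dim = 1845-96 = 1749


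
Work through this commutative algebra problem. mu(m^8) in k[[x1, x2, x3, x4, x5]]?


C(n+d-1,d)=C(12,8)=495


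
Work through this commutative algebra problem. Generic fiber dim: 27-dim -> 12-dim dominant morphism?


dim(fiber)=dim(X)-dim(Y)=27-12=15


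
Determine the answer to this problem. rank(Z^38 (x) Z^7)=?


rank(M(x)N) = rank(M)*rank(N)
38*7 = 266


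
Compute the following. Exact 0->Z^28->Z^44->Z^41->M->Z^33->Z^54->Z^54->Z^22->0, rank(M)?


Alt sum=0:
(-1)^0*28 + (-1)^1*44 + (-1)^2*41 + (-1)^3*? + (-1)^4*33 + (-1)^5*54 + (-1)^6*54 + (-1)^7*22=0
rank(M)=36


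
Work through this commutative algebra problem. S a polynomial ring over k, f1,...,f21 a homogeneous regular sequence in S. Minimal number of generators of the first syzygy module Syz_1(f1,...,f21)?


Regular sequence => Koszul complex is the minimal free resolution.
Syz_1 minimally generated by Koszul relations f_i*e_j - f_j*e_i (i<j): mu(Syz_1) = beta_2 = C(m,2) = m(m-1)/2
m=21
21*20/2 = 210


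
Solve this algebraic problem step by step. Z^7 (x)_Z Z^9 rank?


rank(M(x)N) = rank(M)*rank(N)
7*9 = 63


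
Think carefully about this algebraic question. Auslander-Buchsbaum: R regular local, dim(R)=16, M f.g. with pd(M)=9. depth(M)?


pd+depth=depth(R)=16
depth=16-9=7


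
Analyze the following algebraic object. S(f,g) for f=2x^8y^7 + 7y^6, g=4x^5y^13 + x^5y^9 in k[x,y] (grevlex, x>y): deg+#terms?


LT(f)=2x^8y^7, LT(g)=4x^5y^13
lcm(LM)=x^8y^13
S(f,g) (scaled by 8 to clear denominators) = 4y^6*f - 2x^3*g = -2x^8y^9 + 28y^12
2 terms, deg 17.
17+2=19


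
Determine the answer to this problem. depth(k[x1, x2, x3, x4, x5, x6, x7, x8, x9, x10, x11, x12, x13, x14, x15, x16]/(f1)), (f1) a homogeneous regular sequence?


depth(R)=16
depth(R/I)=16-1=15


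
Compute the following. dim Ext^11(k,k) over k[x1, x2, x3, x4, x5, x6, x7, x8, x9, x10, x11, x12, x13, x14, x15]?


C(n,i)=C(15,11)=1365


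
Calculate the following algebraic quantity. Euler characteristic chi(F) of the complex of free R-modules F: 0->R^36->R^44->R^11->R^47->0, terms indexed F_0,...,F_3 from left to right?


chi = sum (-1)^i * rank:
(-1)^0*36=36
(-1)^1*44=-44
(-1)^2*11=11
(-1)^3*47=-47
chi=-44


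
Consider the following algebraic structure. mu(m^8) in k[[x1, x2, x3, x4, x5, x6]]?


C(n+d-1,d)=C(13,8)=1287


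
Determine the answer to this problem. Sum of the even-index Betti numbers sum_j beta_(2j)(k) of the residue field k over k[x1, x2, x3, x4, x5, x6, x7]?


Koszul resolution: beta_i(k)=C(n,i), n=7
sum_even C(7,i) = 2^(n-1) = 2^6 = 64


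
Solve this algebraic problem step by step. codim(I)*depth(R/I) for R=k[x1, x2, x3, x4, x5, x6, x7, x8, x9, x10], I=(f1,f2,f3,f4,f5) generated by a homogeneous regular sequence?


codim=5, depth=dim(R/I)=10-5=5
Product=5*5=25


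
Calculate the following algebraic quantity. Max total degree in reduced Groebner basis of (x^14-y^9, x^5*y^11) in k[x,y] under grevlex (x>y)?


LT(f1)=x^14, LT(f2)=x^5y^11, lcm=x^14y^11
S(f1,f2) = y^11*f1 - x^9*f2 = -y^20
Reduced GB = {f1, f2, y^20}; degrees 14, 16, 20
Max = 20


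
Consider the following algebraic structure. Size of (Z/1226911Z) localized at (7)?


7-primary part: 1226911=7^5*73
Size=7^5=16807


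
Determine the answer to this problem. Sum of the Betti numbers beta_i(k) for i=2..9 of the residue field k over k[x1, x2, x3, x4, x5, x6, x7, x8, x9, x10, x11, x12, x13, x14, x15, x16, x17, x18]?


Koszul resolution: beta_i(k)=C(n,i), n=18
C(18,2)=153, C(18,3)=816, C(18,4)=3060, C(18,5)=8568, C(18,6)=18564, C(18,7)=31824, C(18,8)=43758, C(18,9)=48620
Sum=155363


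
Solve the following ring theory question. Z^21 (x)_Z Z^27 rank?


rank(M(x)N) = rank(M)*rank(N)
21*27 = 567


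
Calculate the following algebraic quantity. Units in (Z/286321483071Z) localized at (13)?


Local ring = Z/10604499373Z.
phi(10604499373) = 13^8*(13-1) = 9788768652


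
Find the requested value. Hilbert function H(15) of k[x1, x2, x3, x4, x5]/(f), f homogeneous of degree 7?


C(19,4)-C(12,4)=3876-495=3381


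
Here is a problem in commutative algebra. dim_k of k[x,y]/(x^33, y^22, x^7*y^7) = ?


k[x,y]/I, I = (x^33, y^22, x^7*y^7)
Rect: 33x22=726. Corner: (33-7)x(22-7)=390.
dim = 726-390 = 336


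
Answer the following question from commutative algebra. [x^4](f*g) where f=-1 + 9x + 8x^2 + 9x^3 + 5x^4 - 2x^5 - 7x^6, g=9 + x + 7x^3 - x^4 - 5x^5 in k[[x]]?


[x^4] = sum a_i*b_j, i+j=4
  -1*-1=1
  9*7=63
  9*1=9
  5*9=45
Sum=118


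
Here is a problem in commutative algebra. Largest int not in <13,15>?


gcd(13,15)=1 => F=ab-a-b=13*15-13-15=195-28=167


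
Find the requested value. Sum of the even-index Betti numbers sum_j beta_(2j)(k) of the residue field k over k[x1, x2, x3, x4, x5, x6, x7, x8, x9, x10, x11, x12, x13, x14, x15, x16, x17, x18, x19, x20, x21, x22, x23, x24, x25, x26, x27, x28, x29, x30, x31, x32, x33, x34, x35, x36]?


Koszul resolution: beta_i(k)=C(n,i), n=36
sum_even C(36,i) = 2^(n-1) = 2^35 = 34359738368


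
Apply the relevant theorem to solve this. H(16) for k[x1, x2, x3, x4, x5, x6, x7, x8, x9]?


C(d+n-1,n-1)=C(24,8)=735471


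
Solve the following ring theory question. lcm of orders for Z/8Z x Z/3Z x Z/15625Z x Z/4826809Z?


Exponent = lcm of the cyclic orders; pairwise coprime => product.
2^3*3^1*5^6*13^6=8*3*15625*4826809=1810053375000


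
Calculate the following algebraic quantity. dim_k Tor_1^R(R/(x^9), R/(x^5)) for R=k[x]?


Tor_1(R/I,R/J)=(I cap J)/IJ=(x^9)/(x^14)
dim=14-9=min(9,5)=5


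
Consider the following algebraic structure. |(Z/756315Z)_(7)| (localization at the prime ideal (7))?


7-primary part: 756315=7^5*45
Size=7^5=16807


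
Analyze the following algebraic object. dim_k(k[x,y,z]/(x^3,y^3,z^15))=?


Basis: x^iy^jz^k, i<3,j<3,k<15
3*3*15=135


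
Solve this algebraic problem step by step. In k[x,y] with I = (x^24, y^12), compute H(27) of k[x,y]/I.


k[x,y], I = (x^24, y^12), d = 27
Need i < 24 and d-i < 12.
Range: 16 <= i <= 23.
H(27) = 8


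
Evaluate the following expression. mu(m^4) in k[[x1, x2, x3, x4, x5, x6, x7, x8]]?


C(n+d-1,d)=C(11,4)=330


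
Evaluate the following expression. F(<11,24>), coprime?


gcd(11,24)=1 => F=ab-a-b=11*24-11-24=264-35=229


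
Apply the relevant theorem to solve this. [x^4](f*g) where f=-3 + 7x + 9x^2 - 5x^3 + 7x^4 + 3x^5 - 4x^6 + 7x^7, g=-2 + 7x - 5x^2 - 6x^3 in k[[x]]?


[x^4] = sum a_i*b_j, i+j=4
  7*-6=-42
  9*-5=-45
  -5*7=-35
  7*-2=-14
Sum=-136


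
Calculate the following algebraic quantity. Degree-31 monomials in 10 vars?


C(d+n-1,n-1)=C(40,9)=273438880


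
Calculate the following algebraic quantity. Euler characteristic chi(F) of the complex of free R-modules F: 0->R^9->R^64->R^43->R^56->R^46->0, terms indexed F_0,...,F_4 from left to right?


chi = sum (-1)^i * rank:
(-1)^0*9=9
(-1)^1*64=-64
(-1)^2*43=43
(-1)^3*56=-56
(-1)^4*46=46
chi=-22


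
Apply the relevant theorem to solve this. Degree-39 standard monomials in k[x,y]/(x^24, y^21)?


k[x,y], I = (x^24, y^21), d = 39
Need i < 24 and d-i < 21.
Range: 19 <= i <= 23.
H(39) = 5


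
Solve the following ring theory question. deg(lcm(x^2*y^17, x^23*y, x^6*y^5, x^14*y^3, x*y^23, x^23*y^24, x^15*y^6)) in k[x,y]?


lcm = componentwise max:
x: max(2,23,6,14,1,23,15)=23
y: max(17,1,5,3,23,24,6)=24
Total=23+24=47


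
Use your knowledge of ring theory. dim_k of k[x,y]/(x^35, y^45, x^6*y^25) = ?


k[x,y]/I, I = (x^35, y^45, x^6*y^25)
Rect: 35x45=1575. Corner: (35-6)x(45-25)=580.
dim = 1575-580 = 995


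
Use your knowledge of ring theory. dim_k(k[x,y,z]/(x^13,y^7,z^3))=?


Basis: x^iy^jz^k, i<13,j<7,k<3
13*7*3=273


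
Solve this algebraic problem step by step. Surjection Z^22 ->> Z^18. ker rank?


rank(ker) = 22-18 = 4


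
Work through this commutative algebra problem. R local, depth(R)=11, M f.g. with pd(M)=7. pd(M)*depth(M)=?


pd+depth=11
depth=11-7=4
pd*depth=7*4=28


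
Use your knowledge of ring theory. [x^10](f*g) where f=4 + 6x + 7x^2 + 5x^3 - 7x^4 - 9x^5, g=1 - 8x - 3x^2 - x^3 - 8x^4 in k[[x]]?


[x^10] = sum a_i*b_j, i+j=10
Sum=0


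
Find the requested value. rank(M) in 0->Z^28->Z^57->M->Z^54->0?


Alt sum=0:
(-1)^0*28 + (-1)^1*57 + (-1)^2*? + (-1)^3*54=0
rank(M)=83


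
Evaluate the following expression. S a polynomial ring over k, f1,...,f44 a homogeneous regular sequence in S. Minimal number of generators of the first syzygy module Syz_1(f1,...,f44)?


Regular sequence => Koszul complex is the minimal free resolution.
Syz_1 minimally generated by Koszul relations f_i*e_j - f_j*e_i (i<j): mu(Syz_1) = beta_2 = C(m,2) = m(m-1)/2
m=44
44*43/2 = 946


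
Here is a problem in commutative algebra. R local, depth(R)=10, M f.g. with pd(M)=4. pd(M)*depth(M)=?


pd+depth=10
depth=10-4=6
pd*depth=4*6=24


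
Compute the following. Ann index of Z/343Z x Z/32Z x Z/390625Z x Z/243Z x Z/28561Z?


Exponent = lcm of the cyclic orders; pairwise coprime => product.
7^3*2^5*5^8*3^5*13^4=343*32*390625*243*28561=29756634862500000


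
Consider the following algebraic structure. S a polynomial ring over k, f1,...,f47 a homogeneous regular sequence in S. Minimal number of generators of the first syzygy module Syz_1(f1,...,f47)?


Regular sequence => Koszul complex is the minimal free resolution.
Syz_1 minimally generated by Koszul relations f_i*e_j - f_j*e_i (i<j): mu(Syz_1) = beta_2 = C(m,2) = m(m-1)/2
m=47
47*46/2 = 1081


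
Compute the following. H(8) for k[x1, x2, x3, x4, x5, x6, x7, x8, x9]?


C(d+n-1,n-1)=C(16,8)=12870


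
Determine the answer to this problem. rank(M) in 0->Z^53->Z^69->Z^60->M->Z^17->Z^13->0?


Alt sum=0:
(-1)^0*53 + (-1)^1*69 + (-1)^2*60 + (-1)^3*? + (-1)^4*17 + (-1)^5*13=0
rank(M)=48


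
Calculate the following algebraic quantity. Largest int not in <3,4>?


gcd(3,4)=1 => F=ab-a-b=3*4-3-4=12-7=5


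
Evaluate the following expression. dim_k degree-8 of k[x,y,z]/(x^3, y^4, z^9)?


Need i<3, j<4, k<9 with i+j+k=8.
For each i, j ranges over max(0,8-i-8)..min(3,8-i):
  i=0: j in [0,3] -> 4
  i=1: j in [0,3] -> 4
  i=2: j in [0,3] -> 4
H(8) = 4+4+4 = 12


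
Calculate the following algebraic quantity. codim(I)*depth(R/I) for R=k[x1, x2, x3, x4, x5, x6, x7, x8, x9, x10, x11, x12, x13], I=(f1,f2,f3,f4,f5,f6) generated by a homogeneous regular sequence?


codim=6, depth=dim(R/I)=13-6=7
Product=6*7=42


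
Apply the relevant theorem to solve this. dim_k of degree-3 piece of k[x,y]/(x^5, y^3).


k[x,y], I = (x^5, y^3), d = 3
Need i < 5 and d-i < 3.
Range: 1 <= i <= 3.
H(3) = 3


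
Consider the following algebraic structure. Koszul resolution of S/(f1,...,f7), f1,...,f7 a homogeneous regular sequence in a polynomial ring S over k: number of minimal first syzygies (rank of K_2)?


Regular sequence => Koszul complex is the minimal free resolution.
Syz_1 minimally generated by Koszul relations f_i*e_j - f_j*e_i (i<j): mu(Syz_1) = beta_2 = C(m,2) = m(m-1)/2
m=7
7*6/2 = 21


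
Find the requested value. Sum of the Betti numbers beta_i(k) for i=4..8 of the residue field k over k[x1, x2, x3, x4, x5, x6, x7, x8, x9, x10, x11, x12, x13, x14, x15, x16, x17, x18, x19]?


Koszul resolution: beta_i(k)=C(n,i), n=19
C(19,4)=3876, C(19,5)=11628, C(19,6)=27132, C(19,7)=50388, C(19,8)=75582
Sum=168606


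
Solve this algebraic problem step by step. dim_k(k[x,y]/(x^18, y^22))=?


Basis: x^i*y^j, i<18, j<22
18*22=396


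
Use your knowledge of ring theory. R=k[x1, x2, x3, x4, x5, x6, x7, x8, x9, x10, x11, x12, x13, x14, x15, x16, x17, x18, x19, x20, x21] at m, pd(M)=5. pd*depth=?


pd+depth=21
depth=21-5=16
pd*depth=5*16=80


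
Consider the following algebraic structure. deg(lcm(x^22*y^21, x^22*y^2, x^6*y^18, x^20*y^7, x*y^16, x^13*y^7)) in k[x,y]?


lcm = componentwise max:
x: max(22,22,6,20,1,13)=22
y: max(21,2,18,7,16,7)=21
Total=22+21=43


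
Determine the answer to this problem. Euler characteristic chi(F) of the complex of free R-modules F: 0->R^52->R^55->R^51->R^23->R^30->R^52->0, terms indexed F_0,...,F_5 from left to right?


chi = sum (-1)^i * rank:
(-1)^0*52=52
(-1)^1*55=-55
(-1)^2*51=51
(-1)^3*23=-23
(-1)^4*30=30
(-1)^5*52=-52
chi=3


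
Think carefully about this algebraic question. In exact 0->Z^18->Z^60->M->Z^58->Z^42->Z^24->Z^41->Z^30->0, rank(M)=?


Alt sum=0:
(-1)^0*18 + (-1)^1*60 + (-1)^2*? + (-1)^3*58 + (-1)^4*42 + (-1)^5*24 + (-1)^6*41 + (-1)^7*30=0
rank(M)=71


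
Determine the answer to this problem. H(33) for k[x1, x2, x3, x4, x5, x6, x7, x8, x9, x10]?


C(d+n-1,n-1)=C(42,9)=445891810


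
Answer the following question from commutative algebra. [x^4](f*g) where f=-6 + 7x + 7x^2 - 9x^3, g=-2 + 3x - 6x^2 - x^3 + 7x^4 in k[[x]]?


[x^4] = sum a_i*b_j, i+j=4
  -6*7=-42
  7*-1=-7
  7*-6=-42
  -9*3=-27
Sum=-118


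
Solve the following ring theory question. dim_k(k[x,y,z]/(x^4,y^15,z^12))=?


Basis: x^iy^jz^k, i<4,j<15,k<12
4*15*12=720


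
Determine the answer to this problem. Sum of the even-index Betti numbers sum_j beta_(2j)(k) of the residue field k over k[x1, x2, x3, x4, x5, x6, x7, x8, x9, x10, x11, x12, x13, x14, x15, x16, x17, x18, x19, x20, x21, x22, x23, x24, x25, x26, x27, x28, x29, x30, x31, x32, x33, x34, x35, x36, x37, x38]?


Koszul resolution: beta_i(k)=C(n,i), n=38
sum_even C(38,i) = 2^(n-1) = 2^37 = 137438953472


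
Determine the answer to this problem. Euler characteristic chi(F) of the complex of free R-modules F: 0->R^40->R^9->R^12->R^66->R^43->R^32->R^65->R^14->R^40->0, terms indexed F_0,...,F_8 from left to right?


chi = sum (-1)^i * rank:
(-1)^0*40=40
(-1)^1*9=-9
(-1)^2*12=12
(-1)^3*66=-66
(-1)^4*43=43
(-1)^5*32=-32
(-1)^6*65=65
(-1)^7*14=-14
(-1)^8*40=40
chi=79


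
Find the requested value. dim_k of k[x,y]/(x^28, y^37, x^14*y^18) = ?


k[x,y]/I, I = (x^28, y^37, x^14*y^18)
Rect: 28x37=1036. Corner: (28-14)x(37-18)=266.
dim = 1036-266 = 770


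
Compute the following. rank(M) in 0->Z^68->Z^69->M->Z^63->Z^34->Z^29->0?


Alt sum=0:
(-1)^0*68 + (-1)^1*69 + (-1)^2*? + (-1)^3*63 + (-1)^4*34 + (-1)^5*29=0
rank(M)=59


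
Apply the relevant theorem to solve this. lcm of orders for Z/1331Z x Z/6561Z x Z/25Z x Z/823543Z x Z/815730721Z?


Exponent = lcm of the cyclic orders; pairwise coprime => product.
11^3*3^8*5^2*7^7*13^8=1331*6561*25*823543*815730721=146663214844003221689325


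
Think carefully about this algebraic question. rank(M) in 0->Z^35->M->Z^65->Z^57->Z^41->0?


Alt sum=0:
(-1)^0*35 + (-1)^1*? + (-1)^2*65 + (-1)^3*57 + (-1)^4*41=0
rank(M)=84


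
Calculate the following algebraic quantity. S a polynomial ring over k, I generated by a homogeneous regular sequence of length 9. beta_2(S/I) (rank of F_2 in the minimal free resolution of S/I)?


Regular sequence => Koszul complex is the minimal free resolution.
Syz_1 minimally generated by Koszul relations f_i*e_j - f_j*e_i (i<j): mu(Syz_1) = beta_2 = C(m,2) = m(m-1)/2
m=9
9*8/2 = 36


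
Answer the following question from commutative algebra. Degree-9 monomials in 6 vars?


C(d+n-1,n-1)=C(14,5)=2002


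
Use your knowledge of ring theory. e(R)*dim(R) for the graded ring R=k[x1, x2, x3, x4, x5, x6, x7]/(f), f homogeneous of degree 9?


e(R)=deg(f)=9, dim(R)=7-1=6
e*dim=9*6=54


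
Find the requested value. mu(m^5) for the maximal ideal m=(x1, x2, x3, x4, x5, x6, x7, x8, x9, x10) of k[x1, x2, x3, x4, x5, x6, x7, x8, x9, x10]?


Graded Nakayama: mu(m^d) = dim_k (m^d/m^(d+1)) = #degree-5 monomials in 10 vars
C(n+d-1,d)=C(14,5)=2002


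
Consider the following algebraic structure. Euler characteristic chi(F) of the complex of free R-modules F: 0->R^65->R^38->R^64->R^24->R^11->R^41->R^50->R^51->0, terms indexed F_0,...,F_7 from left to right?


chi = sum (-1)^i * rank:
(-1)^0*65=65
(-1)^1*38=-38
(-1)^2*64=64
(-1)^3*24=-24
(-1)^4*11=11
(-1)^5*41=-41
(-1)^6*50=50
(-1)^7*51=-51
chi=36


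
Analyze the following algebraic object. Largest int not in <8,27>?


gcd(8,27)=1 => F=ab-a-b=8*27-8-27=216-35=181


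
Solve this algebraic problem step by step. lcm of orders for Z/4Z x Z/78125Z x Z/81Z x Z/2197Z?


Exponent = lcm of the cyclic orders; pairwise coprime => product.
2^2*5^7*3^4*13^3=4*78125*81*2197=55611562500


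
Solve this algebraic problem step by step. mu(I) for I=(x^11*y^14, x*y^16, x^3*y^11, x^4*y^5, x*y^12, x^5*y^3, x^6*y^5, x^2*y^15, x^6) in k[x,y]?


Remove redundant (divisible by others).
x^6*y^5 redundant.
x*y^16 redundant.
x^11*y^14 redundant.
x^2*y^15 redundant.
Min: x^6, x^5*y^3, x^4*y^5, x^3*y^11, x*y^12
Count=5


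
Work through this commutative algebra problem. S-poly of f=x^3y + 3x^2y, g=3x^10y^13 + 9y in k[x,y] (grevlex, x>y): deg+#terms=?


LT(f)=x^3y, LT(g)=3x^10y^13
lcm(LM)=x^10y^13
S(f,g) (scaled by 3 to clear denominators) = 3x^7y^12*f - 1*g = 9x^9y^13 - 9y
2 terms, deg 22.
22+2=24


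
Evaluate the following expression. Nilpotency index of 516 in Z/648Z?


516^k mod 648:
k=1: 516
k=2: 576
k=3: 432
k=4: 0
First zero at k = 4


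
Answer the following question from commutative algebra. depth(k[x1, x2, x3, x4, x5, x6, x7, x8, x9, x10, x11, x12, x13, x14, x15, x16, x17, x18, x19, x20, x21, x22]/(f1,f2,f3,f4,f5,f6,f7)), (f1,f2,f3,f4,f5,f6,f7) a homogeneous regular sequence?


depth(R)=22
depth(R/I)=22-7=15


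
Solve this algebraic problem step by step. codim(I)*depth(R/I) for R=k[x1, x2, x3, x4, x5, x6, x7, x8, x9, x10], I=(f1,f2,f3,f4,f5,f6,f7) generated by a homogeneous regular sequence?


codim=7, depth=dim(R/I)=10-7=3
Product=7*3=21


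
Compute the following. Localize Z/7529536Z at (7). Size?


7-primary part: 7529536=7^6*64
Size=7^6=117649


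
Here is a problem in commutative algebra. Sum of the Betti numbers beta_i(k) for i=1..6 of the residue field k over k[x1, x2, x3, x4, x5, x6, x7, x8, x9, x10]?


Koszul resolution: beta_i(k)=C(n,i), n=10
C(10,1)=10, C(10,2)=45, C(10,3)=120, C(10,4)=210, C(10,5)=252, C(10,6)=210
Sum=847


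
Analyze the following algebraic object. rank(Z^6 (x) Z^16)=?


rank(M(x)N) = rank(M)*rank(N)
6*16 = 96


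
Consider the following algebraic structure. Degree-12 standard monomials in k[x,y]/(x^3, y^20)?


k[x,y], I = (x^3, y^20), d = 12
Need i < 3 and d-i < 20.
Range: 0 <= i <= 2.
H(12) = 3


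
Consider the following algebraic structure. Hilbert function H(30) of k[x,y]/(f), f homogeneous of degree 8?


H(t)=d for t>=d-1.
d=8, t=30
H(30)=8


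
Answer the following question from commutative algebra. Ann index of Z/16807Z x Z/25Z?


Exponent = lcm of the cyclic orders; pairwise coprime => product.
7^5*5^2=16807*25=420175


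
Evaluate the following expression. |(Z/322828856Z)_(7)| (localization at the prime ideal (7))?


7-primary part: 322828856=7^9*8
Size=7^9=40353607


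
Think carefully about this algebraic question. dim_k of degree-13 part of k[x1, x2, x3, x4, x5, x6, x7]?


C(d+n-1,n-1)=C(19,6)=27132


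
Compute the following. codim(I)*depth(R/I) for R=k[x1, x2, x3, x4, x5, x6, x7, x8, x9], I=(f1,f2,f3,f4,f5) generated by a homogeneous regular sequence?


codim=5, depth=dim(R/I)=9-5=4
Product=5*4=20


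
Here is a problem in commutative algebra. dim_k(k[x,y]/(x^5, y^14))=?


Basis: x^i*y^j, i<5, j<14
5*14=70


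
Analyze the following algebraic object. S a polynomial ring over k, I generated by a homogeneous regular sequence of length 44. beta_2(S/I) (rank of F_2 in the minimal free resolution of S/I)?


Regular sequence => Koszul complex is the minimal free resolution.
Syz_1 minimally generated by Koszul relations f_i*e_j - f_j*e_i (i<j): mu(Syz_1) = beta_2 = C(m,2) = m(m-1)/2
m=44
44*43/2 = 946


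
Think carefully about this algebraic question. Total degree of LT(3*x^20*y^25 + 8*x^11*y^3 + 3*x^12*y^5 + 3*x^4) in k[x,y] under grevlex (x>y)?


LT: 3*x^20*y^25
deg_x=20, deg_y=25
Total=20+25=45


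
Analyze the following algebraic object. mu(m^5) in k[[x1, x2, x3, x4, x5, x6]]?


C(n+d-1,d)=C(10,5)=252


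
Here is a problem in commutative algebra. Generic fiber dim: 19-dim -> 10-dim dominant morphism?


dim(fiber)=dim(X)-dim(Y)=19-10=9


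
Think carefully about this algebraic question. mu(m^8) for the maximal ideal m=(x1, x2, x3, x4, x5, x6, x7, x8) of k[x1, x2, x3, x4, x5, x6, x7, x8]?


Graded Nakayama: mu(m^d) = dim_k (m^d/m^(d+1)) = #degree-8 monomials in 8 vars
C(n+d-1,d)=C(15,8)=6435


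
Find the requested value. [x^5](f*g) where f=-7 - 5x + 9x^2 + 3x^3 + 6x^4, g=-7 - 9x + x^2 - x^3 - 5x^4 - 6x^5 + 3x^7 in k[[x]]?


[x^5] = sum a_i*b_j, i+j=5
  -7*-6=42
  -5*-5=25
  9*-1=-9
  3*1=3
  6*-9=-54
Sum=7


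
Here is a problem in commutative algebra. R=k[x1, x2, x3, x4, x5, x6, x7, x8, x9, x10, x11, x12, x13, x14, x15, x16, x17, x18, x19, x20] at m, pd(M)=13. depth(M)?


pd+depth=depth(R)=20
depth=20-13=7


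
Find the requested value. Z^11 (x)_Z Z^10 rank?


rank(M(x)N) = rank(M)*rank(N)
11*10 = 110


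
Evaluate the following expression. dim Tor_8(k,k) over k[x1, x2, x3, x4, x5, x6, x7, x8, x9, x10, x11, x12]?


Koszul: C(n,i)=C(12,8)=495


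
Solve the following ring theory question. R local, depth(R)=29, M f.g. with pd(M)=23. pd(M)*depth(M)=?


pd+depth=29
depth=29-23=6
pd*depth=23*6=138


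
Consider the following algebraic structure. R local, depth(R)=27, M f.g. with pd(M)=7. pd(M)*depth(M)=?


pd+depth=27
depth=27-7=20
pd*depth=7*20=140


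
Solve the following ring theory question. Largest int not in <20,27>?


gcd(20,27)=1 => F=ab-a-b=20*27-20-27=540-47=493


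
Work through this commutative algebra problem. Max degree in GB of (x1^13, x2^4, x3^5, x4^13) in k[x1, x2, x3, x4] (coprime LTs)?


Pure powers, coprime LTs => already GB.
Degrees: 13, 4, 5, 13
Max=13


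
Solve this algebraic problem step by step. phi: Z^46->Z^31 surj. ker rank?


rank(ker) = 46-31 = 15


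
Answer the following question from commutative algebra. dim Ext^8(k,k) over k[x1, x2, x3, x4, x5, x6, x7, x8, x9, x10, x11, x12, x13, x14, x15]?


C(n,i)=C(15,8)=6435


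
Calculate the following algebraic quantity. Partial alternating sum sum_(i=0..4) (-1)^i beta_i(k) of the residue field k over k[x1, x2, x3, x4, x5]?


Koszul resolution: beta_i(k)=C(n,i), n=5
sum_(i=0..p) (-1)^i C(n,i) = (-1)^p C(n-1,p)
(-1)^4*C(4,4) = (-1)^4*1 = 1


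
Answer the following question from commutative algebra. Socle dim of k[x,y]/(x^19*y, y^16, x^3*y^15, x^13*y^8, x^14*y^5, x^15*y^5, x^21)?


Socle = ann(m) = span of standard monomials u with x*u, y*u in I (staircase corners).
Redundant generators: x^15*y^5
Minimal generators: x^21, x^19*y, x^14*y^5, x^13*y^8, x^3*y^15, y^16
Corners: x^2y^15, x^12y^14, x^13y^7, x^18y^4, x^20
Socle dim=5


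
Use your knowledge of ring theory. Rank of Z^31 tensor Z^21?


rank(M(x)N) = rank(M)*rank(N)
31*21 = 651


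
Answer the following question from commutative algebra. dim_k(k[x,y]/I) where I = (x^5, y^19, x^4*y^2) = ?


k[x,y]/I, I = (x^5, y^19, x^4*y^2)
Rect: 5x19=95. Corner: (5-4)x(19-2)=17.
dim = 95-17 = 78


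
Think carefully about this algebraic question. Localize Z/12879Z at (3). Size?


3-primary part: 12879=3^5*53
Size=3^5=243


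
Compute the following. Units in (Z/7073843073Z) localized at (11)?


Local ring = Z/2357947691Z.
phi(2357947691) = 11^8*(11-1) = 2143588810


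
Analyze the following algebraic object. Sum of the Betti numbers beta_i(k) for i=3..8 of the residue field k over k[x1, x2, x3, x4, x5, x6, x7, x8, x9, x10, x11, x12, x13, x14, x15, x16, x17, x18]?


Koszul resolution: beta_i(k)=C(n,i), n=18
C(18,3)=816, C(18,4)=3060, C(18,5)=8568, C(18,6)=18564, C(18,7)=31824, C(18,8)=43758
Sum=106590


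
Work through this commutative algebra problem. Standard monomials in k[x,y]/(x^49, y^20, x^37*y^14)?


k[x,y]/I, I = (x^49, y^20, x^37*y^14)
Rect: 49x20=980. Corner: (49-37)x(20-14)=72.
dim = 980-72 = 908


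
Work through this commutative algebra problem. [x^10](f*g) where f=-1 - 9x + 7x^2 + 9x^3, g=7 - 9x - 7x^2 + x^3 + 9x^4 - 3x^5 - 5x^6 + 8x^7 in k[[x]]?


[x^10] = sum a_i*b_j, i+j=10
  9*8=72
Sum=72


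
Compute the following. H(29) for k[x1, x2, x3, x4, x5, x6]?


C(d+n-1,n-1)=C(34,5)=278256


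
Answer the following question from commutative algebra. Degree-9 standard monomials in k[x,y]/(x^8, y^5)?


k[x,y], I = (x^8, y^5), d = 9
Need i < 8 and d-i < 5.
Range: 5 <= i <= 7.
H(9) = 3


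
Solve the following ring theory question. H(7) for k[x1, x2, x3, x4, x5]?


C(d+n-1,n-1)=C(11,4)=330


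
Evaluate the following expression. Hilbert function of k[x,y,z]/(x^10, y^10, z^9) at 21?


Need i<10, j<10, k<9 with i+j+k=21.
For each i, j ranges over max(0,21-i-8)..min(9,21-i):
  i=0: j in [13,9] -> 0
  i=1: j in [12,9] -> 0
  i=2: j in [11,9] -> 0
  i=3: j in [10,9] -> 0
  i=4: j in [9,9] -> 1
  i=5: j in [8,9] -> 2
  i=6: j in [7,9] -> 3
  i=7: j in [6,9] -> 4
  i=8: j in [5,9] -> 5
  i=9: j in [4,9] -> 6
H(21) = 0+0+0+0+1+2+3+4+5+6 = 21


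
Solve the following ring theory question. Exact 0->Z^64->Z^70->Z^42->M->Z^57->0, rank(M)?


Alt sum=0:
(-1)^0*64 + (-1)^1*70 + (-1)^2*42 + (-1)^3*? + (-1)^4*57=0
rank(M)=93


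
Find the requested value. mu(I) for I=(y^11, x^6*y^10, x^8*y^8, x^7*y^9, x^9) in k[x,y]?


Remove redundant (divisible by others).
Min: x^9, x^8*y^8, x^7*y^9, x^6*y^10, y^11
Count=5


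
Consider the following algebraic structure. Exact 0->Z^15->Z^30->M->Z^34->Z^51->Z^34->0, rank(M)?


Alt sum=0:
(-1)^0*15 + (-1)^1*30 + (-1)^2*? + (-1)^3*34 + (-1)^4*51 + (-1)^5*34=0
rank(M)=32


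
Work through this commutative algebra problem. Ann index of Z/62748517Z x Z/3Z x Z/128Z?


Exponent = lcm of the cyclic orders; pairwise coprime => product.
13^7*3^1*2^7=62748517*3*128=24095430528


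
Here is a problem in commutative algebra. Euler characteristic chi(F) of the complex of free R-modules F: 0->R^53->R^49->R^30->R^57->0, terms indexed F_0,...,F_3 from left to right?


chi = sum (-1)^i * rank:
(-1)^0*53=53
(-1)^1*49=-49
(-1)^2*30=30
(-1)^3*57=-57
chi=-23


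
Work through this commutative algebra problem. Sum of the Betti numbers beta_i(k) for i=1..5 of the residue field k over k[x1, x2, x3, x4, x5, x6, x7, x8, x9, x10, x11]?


Koszul resolution: beta_i(k)=C(n,i), n=11
C(11,1)=11, C(11,2)=55, C(11,3)=165, C(11,4)=330, C(11,5)=462
Sum=1023


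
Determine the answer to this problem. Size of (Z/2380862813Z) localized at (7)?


7-primary part: 2380862813=7^9*59
Size=7^9=40353607


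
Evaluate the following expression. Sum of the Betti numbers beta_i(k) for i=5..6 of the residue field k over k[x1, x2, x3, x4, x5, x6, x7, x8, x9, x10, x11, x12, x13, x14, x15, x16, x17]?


Koszul resolution: beta_i(k)=C(n,i), n=17
C(17,5)=6188, C(17,6)=12376
Sum=18564


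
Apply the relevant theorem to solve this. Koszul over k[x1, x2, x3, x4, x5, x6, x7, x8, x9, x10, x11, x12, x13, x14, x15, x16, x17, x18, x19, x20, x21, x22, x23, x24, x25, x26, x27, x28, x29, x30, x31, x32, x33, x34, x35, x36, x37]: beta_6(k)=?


C(n,i)=C(37,6)=2324784


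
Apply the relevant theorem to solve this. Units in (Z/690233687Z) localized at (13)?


Local ring = Z/62748517Z.
phi(62748517) = 13^6*(13-1) = 57921708


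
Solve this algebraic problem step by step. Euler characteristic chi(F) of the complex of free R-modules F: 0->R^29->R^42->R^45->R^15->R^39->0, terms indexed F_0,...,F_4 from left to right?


chi = sum (-1)^i * rank:
(-1)^0*29=29
(-1)^1*42=-42
(-1)^2*45=45
(-1)^3*15=-15
(-1)^4*39=39
chi=56


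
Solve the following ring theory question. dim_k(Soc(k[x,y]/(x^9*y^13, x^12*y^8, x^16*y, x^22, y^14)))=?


Socle = ann(m) = span of standard monomials u with x*u, y*u in I (staircase corners).
Minimal generators: x^22, x^16*y, x^12*y^8, x^9*y^13, y^14
Corners: x^8y^13, x^11y^12, x^15y^7, x^21
Socle dim=4


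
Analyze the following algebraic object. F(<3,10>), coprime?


gcd(3,10)=1 => F=ab-a-b=3*10-3-10=30-13=17


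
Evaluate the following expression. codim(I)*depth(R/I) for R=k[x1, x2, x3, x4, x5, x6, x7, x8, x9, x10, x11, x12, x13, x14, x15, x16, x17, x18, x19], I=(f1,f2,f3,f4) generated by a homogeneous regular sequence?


codim=4, depth=dim(R/I)=19-4=15
Product=4*15=60


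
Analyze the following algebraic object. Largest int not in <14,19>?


gcd(14,19)=1 => F=ab-a-b=14*19-14-19=266-33=233


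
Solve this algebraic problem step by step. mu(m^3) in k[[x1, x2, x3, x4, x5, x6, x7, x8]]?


C(n+d-1,d)=C(10,3)=120


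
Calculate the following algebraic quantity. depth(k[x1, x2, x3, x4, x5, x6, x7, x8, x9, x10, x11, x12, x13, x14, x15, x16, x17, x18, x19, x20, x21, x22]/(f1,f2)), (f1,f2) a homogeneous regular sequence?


depth(R)=22
depth(R/I)=22-2=20


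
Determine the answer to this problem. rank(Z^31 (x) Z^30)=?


rank(M(x)N) = rank(M)*rank(N)
31*30 = 930


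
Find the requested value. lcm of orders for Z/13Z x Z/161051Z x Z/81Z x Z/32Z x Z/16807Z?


Exponent = lcm of the cyclic orders; pairwise coprime => product.
13^1*11^5*3^4*2^5*7^5=13*161051*81*32*16807=91207798954272


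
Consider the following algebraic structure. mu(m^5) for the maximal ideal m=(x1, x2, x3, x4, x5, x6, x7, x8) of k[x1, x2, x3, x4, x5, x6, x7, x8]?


Graded Nakayama: mu(m^d) = dim_k (m^d/m^(d+1)) = #degree-5 monomials in 8 vars
C(n+d-1,d)=C(12,5)=792


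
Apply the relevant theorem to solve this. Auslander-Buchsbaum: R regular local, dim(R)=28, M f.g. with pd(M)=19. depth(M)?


pd+depth=depth(R)=28
depth=28-19=9


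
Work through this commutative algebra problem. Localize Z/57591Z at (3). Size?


3-primary part: 57591=3^6*79
Size=3^6=729


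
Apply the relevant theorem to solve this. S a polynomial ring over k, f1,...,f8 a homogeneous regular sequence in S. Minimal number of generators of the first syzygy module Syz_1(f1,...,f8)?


Regular sequence => Koszul complex is the minimal free resolution.
Syz_1 minimally generated by Koszul relations f_i*e_j - f_j*e_i (i<j): mu(Syz_1) = beta_2 = C(m,2) = m(m-1)/2
m=8
8*7/2 = 28


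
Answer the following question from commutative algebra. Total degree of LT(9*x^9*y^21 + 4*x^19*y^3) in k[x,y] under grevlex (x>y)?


LT: 9*x^9*y^21
deg_x=9, deg_y=21
Total=9+21=30


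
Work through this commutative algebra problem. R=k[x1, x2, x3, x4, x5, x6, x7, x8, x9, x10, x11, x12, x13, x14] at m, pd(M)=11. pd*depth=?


pd+depth=14
depth=14-11=3
pd*depth=11*3=33


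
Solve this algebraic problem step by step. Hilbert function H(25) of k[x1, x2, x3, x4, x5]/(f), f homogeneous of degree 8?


C(29,4)-C(21,4)=23751-5985=17766


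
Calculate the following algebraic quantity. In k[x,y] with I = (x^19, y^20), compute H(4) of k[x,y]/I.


k[x,y], I = (x^19, y^20), d = 4
Need i < 19 and d-i < 20.
Range: 0 <= i <= 4.
H(4) = 5


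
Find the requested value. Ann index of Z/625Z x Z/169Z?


Exponent = lcm of the cyclic orders; pairwise coprime => product.
5^4*13^2=625*169=105625


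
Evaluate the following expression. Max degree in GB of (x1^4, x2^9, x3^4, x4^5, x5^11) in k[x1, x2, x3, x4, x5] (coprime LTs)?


Pure powers, coprime LTs => already GB.
Degrees: 4, 9, 4, 5, 11
Max=11


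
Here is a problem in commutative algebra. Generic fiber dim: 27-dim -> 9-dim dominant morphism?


dim(fiber)=dim(X)-dim(Y)=27-9=18


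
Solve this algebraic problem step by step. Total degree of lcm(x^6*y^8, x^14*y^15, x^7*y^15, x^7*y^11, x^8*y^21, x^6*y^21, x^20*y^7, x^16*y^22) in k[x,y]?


lcm = componentwise max:
x: max(6,14,7,7,8,6,20,16)=20
y: max(8,15,15,11,21,21,7,22)=22
Total=20+22=42


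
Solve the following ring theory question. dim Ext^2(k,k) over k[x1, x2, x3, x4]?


C(n,i)=C(4,2)=6


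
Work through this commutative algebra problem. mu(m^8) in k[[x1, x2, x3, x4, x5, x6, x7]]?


C(n+d-1,d)=C(14,8)=3003


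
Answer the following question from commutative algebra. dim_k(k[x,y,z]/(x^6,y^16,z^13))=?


Basis: x^iy^jz^k, i<6,j<16,k<13
6*16*13=1248


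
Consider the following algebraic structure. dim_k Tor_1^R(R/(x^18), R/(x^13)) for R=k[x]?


Tor_1(R/I,R/J)=(I cap J)/IJ=(x^18)/(x^31)
dim=31-18=min(18,13)=13


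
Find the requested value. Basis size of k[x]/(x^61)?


Basis: 1,x,...,x^60
dim=61


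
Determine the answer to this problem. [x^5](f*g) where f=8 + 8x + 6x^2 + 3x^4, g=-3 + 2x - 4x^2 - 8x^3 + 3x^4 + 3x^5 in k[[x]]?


[x^5] = sum a_i*b_j, i+j=5
  8*3=24
  8*3=24
  6*-8=-48
  3*2=6
Sum=6
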